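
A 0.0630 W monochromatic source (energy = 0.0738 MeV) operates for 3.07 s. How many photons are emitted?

Total energy: E_total = P·t = 0.0630 × 3.07 = 0.1934 J.
Per-photon energy: E = 1.182 × 10^-14 J.
N = E_total / E_photon = 1.64 × 10^13.

1.64 × 10^13 photons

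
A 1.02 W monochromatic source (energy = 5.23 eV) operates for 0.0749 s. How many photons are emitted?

Total energy: E_total = P·t = 1.02 × 0.0749 = 0.07640 J.
Per-photon energy: E = 8.379e-19 J.
N = E_total / E_photon = 9.12e16.

9.12e16 photons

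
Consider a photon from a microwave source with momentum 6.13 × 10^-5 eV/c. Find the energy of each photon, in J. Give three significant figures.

First convert: p = 6.13 × 10^-5 eV/c = 3.2760 × 10^-32 kg·m/s.
Apply E = pc: E = 9.821 × 10^-24 J.
So E ≈ 9.82 × 10^-24 J.

9.82 × 10^-24 J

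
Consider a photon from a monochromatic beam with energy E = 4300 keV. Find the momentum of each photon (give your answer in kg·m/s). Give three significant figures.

2.30 × 10^-21 kg·m/s

First convert: E = 4300 keV = 6.8894 × 10^-13 J.
Since p = E/c for a photon, p = 2.298 × 10^-21 kg·m/s.
So p ≈ 2.30 × 10^-21 kg·m/s.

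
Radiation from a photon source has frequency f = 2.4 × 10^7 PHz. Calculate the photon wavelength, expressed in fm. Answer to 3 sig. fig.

Take c = 2.99792458 × 10^8 m/s.
Convert to SI: f = 2.4 × 10^7 PHz = 2.4 × 10^22 Hz.
Apply λ = c/f: λ = 1.249 × 10^-14 m.
Converting to fm: λ = 12.49 fm ≈ 12.5 fm.

12.5 fm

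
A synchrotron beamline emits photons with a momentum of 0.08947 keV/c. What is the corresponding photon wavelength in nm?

In SI units: p = 0.08947 keV/c = 4.7815 × 10^-26 kg·m/s.
Since λ = h/p for a photon, λ = 1.386 × 10^-8 m.
Converting to nm: λ = 13.86 nm ≈ 13.9 nm.

13.9 nm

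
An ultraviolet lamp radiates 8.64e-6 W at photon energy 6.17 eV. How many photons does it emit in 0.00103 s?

9.00e9 photons

Total energy: E_total = P·t = 8.64e-6 × 0.00103 = 8.899e-9 J.
Per-photon energy: E = 9.885e-19 J.
N = E_total / E_photon = 9.00e9.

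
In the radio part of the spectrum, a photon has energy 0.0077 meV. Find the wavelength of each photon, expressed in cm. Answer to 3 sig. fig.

(h = 6.62607015 × 10^-34 J·s, c = 2.99792458 × 10^8 m/s, 1 eV = 1.602176634 × 10^-19 J.)
In SI units: E = 0.0077 meV = 1.2337 × 10^-24 J.
Apply λ = hc/E: λ = 0.1610 m.
Converting to cm: λ = 16.10 cm ≈ 16.1 cm.

16.1 cm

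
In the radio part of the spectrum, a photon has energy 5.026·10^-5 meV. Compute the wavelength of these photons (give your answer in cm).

Take h = 6.62607015·10^-34 J·s, c = 2.99792458·10^8 m/s, 1 eV = 1.602176634·10^-19 J.
In SI units: E = 5.026·10^-5 meV = 8.0525·10^-27 J.
The photon relation is λ = hc/E, giving λ = 24.67 m.
Converting to cm: λ = 2467 cm ≈ 2470 cm.

2470 cm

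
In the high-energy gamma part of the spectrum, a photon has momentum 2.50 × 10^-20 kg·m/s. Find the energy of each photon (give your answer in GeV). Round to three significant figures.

0.0468 GeV

(c = 2.99792458 × 10^8 m/s, 1 eV = 1.602176634 × 10^-19 J.)
Since E = pc for a photon, E = 7.495 × 10^-12 J.
Converting to GeV: E = 0.04678 GeV ≈ 0.0468 GeV.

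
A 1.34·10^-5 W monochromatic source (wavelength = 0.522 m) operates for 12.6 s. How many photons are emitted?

4.44·10^20 photons

Total energy: E_total = P·t = 1.34·10^-5 × 12.6 = 1.688·10^-4 J.
Per-photon energy: E = 3.805·10^-25 J.
N = E_total / E_photon = 4.44·10^20.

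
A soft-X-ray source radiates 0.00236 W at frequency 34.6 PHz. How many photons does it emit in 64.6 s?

6.65e15 photons

Total energy: E_total = P·t = 0.00236 × 64.6 = 0.1525 J.
Per-photon energy: E = 2.293e-17 J.
N = E_total / E_photon = 6.65e15.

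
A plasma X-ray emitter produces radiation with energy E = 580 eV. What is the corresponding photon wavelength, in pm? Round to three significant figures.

2140 pm

First convert: E = 580 eV = 9.2926e-17 J.
The photon relation is λ = hc/E, giving λ = 2.138e-9 m.
Converting to pm: λ = 2138 pm ≈ 2140 pm.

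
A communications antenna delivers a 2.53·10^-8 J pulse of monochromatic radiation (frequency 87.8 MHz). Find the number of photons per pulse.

4.35·10^17 photons

Per-photon energy: E = 5.818·10^-26 J (from frequency = 87.8 MHz).
N = E_total / E_photon = 2.53·10^-8 J / 5.818·10^-26 J = 4.35·10^17.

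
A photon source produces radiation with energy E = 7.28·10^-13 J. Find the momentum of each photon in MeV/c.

Use c = 2.99792458·10^8 m/s, 1 eV = 1.602176634·10^-19 J.
Since p = E/c for a photon, p = 2.428·10^-21 kg·m/s.
Converting to MeV/c: p = 4.544 MeV/c ≈ 4.54 MeV/c.

4.54 MeV/c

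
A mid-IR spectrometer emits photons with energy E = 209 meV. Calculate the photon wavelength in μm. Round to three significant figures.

5.93 μm

Use h = 6.62607015 × 10^-34 J·s, c = 2.99792458 × 10^8 m/s, 1 eV = 1.602176634 × 10^-19 J.
In SI units: E = 209 meV = 3.3485 × 10^-20 J.
Since λ = hc/E for a photon, λ = 5.932 × 10^-6 m.
Converting to μm: λ = 5.932 μm ≈ 5.93 μm.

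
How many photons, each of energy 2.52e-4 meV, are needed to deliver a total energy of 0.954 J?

2.36e25 photons

Per-photon energy: E = 4.037e-26 J (from energy = 2.52e-4 meV).
N = E_total / E_photon = 0.954 J / 4.037e-26 J = 2.36e25.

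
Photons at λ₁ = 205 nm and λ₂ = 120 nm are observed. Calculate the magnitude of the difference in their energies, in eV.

Using E = hc/λ: E₁ = 9.690e-19 J, E₂ = 1.655e-18 J.
|ΔE| = |9.690e-19 − 1.655e-18| = 6.86e-19 J = 4.28 eV.

4.28 eV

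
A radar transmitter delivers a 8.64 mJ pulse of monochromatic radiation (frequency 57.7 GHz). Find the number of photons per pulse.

2.26e20 photons

Per-photon energy: E = 3.823e-23 J (from frequency = 57.7 GHz).
N = E_total / E_photon = 0.00864 J / 3.823e-23 J = 2.26e20.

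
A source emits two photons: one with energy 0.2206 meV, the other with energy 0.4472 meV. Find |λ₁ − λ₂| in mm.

Using λ = hc/E: λ₁ = 0.0056203 m, λ₂ = 0.0027725 m.
|Δλ| = |0.0056203 − 0.0027725| = 0.00285 m = 2.85 mm.

2.85 mm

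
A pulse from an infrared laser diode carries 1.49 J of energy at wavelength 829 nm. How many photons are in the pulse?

6.22 × 10^18 photons

Per-photon energy: E = 2.396 × 10^-19 J (from wavelength = 829 nm).
N = E_total / E_photon = 1.49 J / 2.396 × 10^-19 J = 6.22 × 10^18.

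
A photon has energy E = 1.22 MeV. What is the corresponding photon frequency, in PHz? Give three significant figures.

Take h = 6.62607015 × 10^-34 J·s, 1 eV = 1.602176634 × 10^-19 J.
Convert to SI: E = 1.22 MeV = 1.9547 × 10^-13 J.
The photon relation is f = E/h, giving f = 2.950 × 10^20 Hz.
Converting to PHz: f = 295000 PHz ≈ 2.95 × 10^5 PHz.

2.95 × 10^5 PHz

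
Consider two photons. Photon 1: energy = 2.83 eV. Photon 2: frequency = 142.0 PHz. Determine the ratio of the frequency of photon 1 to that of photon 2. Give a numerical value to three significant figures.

4.82·10^-3

f_1 = 6.843·10^14 Hz (from energy = 2.83 eV, via f = E/h).
f_2 = 1.420·10^17 Hz (from frequency = 142.0 PHz, via f given directly).
Ratio = 6.843·10^14 / 1.420·10^17 = 4.82·10^-3.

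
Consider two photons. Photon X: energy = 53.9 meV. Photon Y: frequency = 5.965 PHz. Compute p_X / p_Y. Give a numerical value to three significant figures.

2.18 × 10^-3

p_X = 2.881 × 10^-29 kg·m/s (from energy = 53.9 meV, via p = E/c).
p_Y = 1.318 × 10^-26 kg·m/s (from frequency = 5.965 PHz, via p = hf/c).
Ratio = 2.881 × 10^-29 / 1.318 × 10^-26 = 2.18 × 10^-3.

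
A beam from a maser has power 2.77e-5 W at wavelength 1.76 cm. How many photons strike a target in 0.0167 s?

Total energy: E_total = P·t = 2.77e-5 × 0.0167 = 4.626e-7 J.
Per-photon energy: E = 1.129e-23 J.
N = E_total / E_photon = 4.10e16.

4.10e16 photons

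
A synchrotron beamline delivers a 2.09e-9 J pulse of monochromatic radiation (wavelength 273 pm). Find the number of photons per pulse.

Per-photon energy: E = 7.276e-16 J (from wavelength = 273 pm).
N = E_total / E_photon = 2.09e-9 J / 7.276e-16 J = 2.87e6.

2.87e6 photons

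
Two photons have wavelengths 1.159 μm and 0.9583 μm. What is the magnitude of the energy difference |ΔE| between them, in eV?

0.224 eV

Using E = hc/λ: E₁ = 1.7139 × 10^-19 J, E₂ = 2.0729 × 10^-19 J.
|ΔE| = |1.7139 × 10^-19 − 2.0729 × 10^-19| = 3.59 × 10^-20 J = 0.224 eV.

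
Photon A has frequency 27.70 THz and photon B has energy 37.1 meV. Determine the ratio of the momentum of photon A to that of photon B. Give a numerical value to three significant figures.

3.09

p_A = 6.122e-29 kg·m/s (from frequency = 27.70 THz, via p = hf/c).
p_B = 1.983e-29 kg·m/s (from energy = 37.1 meV, via p = E/c).
Ratio = 6.122e-29 / 1.983e-29 = 3.09.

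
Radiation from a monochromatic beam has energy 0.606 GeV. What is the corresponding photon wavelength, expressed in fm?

Convert to SI: E = 0.606 GeV = 9.7092e-11 J.
For a photon λ = hc/E, so λ = 2.046e-15 m.
Converting to fm: λ = 2.046 fm ≈ 2.05 fm.

2.05 fm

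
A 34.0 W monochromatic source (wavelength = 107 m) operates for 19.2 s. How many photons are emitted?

3.52e29 photons

Total energy: E_total = P·t = 34.0 × 19.2 = 652.8 J.
Per-photon energy: E = 1.856e-27 J.
N = E_total / E_photon = 3.52e29.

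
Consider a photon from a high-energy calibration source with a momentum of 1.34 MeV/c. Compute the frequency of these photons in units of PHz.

3.24·10^5 PHz

First convert: p = 1.34 MeV/c = 7.1613·10^-22 kg·m/s.
Apply f = pc/h: f = 3.240·10^20 Hz.
Converting to PHz: f = 324000 PHz ≈ 3.24·10^5 PHz.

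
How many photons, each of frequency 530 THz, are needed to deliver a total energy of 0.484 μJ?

1.38 × 10^12 photons

Per-photon energy: E = 3.512 × 10^-19 J (from frequency = 530 THz).
N = E_total / E_photon = 4.84 × 10^-7 J / 3.512 × 10^-19 J = 1.38 × 10^12.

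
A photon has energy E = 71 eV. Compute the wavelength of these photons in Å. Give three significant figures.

(h = 6.62607015e-34 J·s, c = 2.99792458e8 m/s, 1 eV = 1.602176634e-19 J.)
In SI units: E = 71 eV = 1.1375e-17 J.
The photon relation is λ = hc/E, giving λ = 1.746e-8 m.
Converting to Å: λ = 174.6 Å ≈ 175 Å.

175 Å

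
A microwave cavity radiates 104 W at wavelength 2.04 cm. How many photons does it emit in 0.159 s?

1.70 × 10^24 photons

Total energy: E_total = P·t = 104 × 0.159 = 16.54 J.
Per-photon energy: E = 9.737 × 10^-24 J.
N = E_total / E_photon = 1.70 × 10^24.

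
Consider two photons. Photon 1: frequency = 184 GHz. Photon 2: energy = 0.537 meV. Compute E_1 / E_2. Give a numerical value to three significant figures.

1.42

E_1 = 1.219e-22 J (from frequency = 184 GHz, via E = hf).
E_2 = 8.604e-23 J (from energy = 0.537 meV, via E given directly).
Ratio = 1.219e-22 / 8.604e-23 = 1.42.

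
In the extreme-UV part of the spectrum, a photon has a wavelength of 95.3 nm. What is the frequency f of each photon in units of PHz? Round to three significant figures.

Use c = 2.99792458 × 10^8 m/s.
Convert to SI: λ = 95.3 nm = 9.53 × 10^-8 m.
Apply f = c/λ: f = 3.146 × 10^15 Hz.
Converting to PHz: f = 3.146 PHz ≈ 3.15 PHz.

3.15 PHz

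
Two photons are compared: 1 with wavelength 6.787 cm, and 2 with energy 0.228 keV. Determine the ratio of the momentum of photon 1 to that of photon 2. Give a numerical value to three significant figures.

p_1 = 9.763·10^-33 kg·m/s (from wavelength = 6.787 cm, via p = h/λ).
p_2 = 1.218·10^-25 kg·m/s (from energy = 0.228 keV, via p = E/c).
Ratio = 9.763·10^-33 / 1.218·10^-25 = 8.01·10^-8.

8.01·10^-8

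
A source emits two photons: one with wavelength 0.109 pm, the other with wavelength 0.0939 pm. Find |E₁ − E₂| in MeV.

1.83 MeV

Using E = hc/λ: E₁ = 1.822e-12 J, E₂ = 2.115e-12 J.
|ΔE| = |1.822e-12 − 2.115e-12| = 2.93e-13 J = 1.83 MeV.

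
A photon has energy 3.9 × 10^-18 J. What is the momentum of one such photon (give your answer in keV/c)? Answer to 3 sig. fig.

Take c = 2.99792458 × 10^8 m/s, 1 eV = 1.602176634 × 10^-19 J.
For a photon p = E/c, so p = 1.301 × 10^-26 kg·m/s.
Converting to keV/c: p = 0.02434 keV/c ≈ 0.0243 keV/c.

0.0243 keV/c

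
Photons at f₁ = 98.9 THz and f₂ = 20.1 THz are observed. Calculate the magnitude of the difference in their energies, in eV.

Using E = hf: E₁ = 6.553e-20 J, E₂ = 1.332e-20 J.
|ΔE| = |6.553e-20 − 1.332e-20| = 5.22e-20 J = 0.326 eV.

0.326 eV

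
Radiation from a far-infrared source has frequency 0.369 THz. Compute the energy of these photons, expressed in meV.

1.53 meV

Convert to SI: f = 0.369 THz = 3.69 × 10^11 Hz.
Since E = hf for a photon, E = 2.445 × 10^-22 J.
Converting to meV: E = 1.526 meV ≈ 1.53 meV.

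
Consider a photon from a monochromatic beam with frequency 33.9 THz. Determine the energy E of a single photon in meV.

Take h = 6.62607015e-34 J·s, 1 eV = 1.602176634e-19 J.
Convert to SI: f = 33.9 THz = 3.39e13 Hz.
The photon relation is E = hf, giving E = 2.246e-20 J.
Converting to meV: E = 140.2 meV ≈ 140 meV.

140 meV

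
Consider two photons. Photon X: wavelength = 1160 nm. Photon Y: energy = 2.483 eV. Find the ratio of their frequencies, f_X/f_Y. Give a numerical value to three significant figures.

0.430

f_X = 2.584e14 Hz (from wavelength = 1160 nm, via f = c/λ).
f_Y = 6.004e14 Hz (from energy = 2.483 eV, via f = E/h).
Ratio = 2.584e14 / 6.004e14 = 0.430.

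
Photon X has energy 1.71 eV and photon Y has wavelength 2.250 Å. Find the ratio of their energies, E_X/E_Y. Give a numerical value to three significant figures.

3.10e-4

E_X = 2.740e-19 J (from energy = 1.71 eV, via E given directly).
E_Y = 8.829e-16 J (from wavelength = 2.250 Å, via E = hc/λ).
Ratio = 2.740e-19 / 8.829e-16 = 3.10e-4.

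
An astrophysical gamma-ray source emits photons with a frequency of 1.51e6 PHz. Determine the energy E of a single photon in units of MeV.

In SI units: f = 1.51e6 PHz = 1.51e21 Hz.
Since E = hf for a photon, E = 1.001e-12 J.
Converting to MeV: E = 6.245 MeV ≈ 6.24 MeV.

6.24 MeV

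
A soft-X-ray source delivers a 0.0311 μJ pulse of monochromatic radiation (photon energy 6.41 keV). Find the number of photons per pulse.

3.03 × 10^7 photons

Per-photon energy: E = 1.027 × 10^-15 J (from energy = 6.41 keV).
N = E_total / E_photon = 3.11 × 10^-8 J / 1.027 × 10^-15 J = 3.03 × 10^7.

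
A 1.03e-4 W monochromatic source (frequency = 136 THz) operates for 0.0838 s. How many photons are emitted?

Total energy: E_total = P·t = 1.03e-4 × 0.0838 = 8.631e-6 J.
Per-photon energy: E = 9.011e-20 J.
N = E_total / E_photon = 9.58e13.

9.58e13 photons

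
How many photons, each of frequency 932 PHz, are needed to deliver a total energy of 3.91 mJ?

6.33 × 10^12 photons

Per-photon energy: E = 6.175 × 10^-16 J (from frequency = 932 PHz).
N = E_total / E_photon = 0.00391 J / 6.175 × 10^-16 J = 6.33 × 10^12.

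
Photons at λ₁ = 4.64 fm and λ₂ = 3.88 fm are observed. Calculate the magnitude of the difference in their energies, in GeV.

0.0523 GeV

Using E = hc/λ: E₁ = 4.281e-11 J, E₂ = 5.120e-11 J.
|ΔE| = |4.281e-11 − 5.120e-11| = 8.39e-12 J = 0.0523 GeV.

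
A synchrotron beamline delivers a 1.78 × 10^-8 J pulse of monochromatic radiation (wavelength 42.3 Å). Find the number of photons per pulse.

Per-photon energy: E = 4.696 × 10^-17 J (from wavelength = 42.3 Å).
N = E_total / E_photon = 1.78 × 10^-8 J / 4.696 × 10^-17 J = 3.79 × 10^8.

3.79 × 10^8 photons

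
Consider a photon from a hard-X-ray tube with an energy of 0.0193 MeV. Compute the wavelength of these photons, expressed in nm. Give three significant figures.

0.0642 nm

Use h = 6.62607015 × 10^-34 J·s, c = 2.99792458 × 10^8 m/s, 1 eV = 1.602176634 × 10^-19 J.
Convert to SI: E = 0.0193 MeV = 3.0922 × 10^-15 J.
Since λ = hc/E for a photon, λ = 6.424 × 10^-11 m.
Converting to nm: λ = 0.06424 nm ≈ 0.0642 nm.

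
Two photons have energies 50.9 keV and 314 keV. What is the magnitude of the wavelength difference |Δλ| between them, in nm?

0.0204 nm

Using λ = hc/E: λ₁ = 2.436 × 10^-11 m, λ₂ = 3.949 × 10^-12 m.
|Δλ| = |2.436 × 10^-11 − 3.949 × 10^-12| = 2.04 × 10^-11 m = 0.0204 nm.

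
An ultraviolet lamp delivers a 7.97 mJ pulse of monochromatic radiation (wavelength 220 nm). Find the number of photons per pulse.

Per-photon energy: E = 9.029 × 10^-19 J (from wavelength = 220 nm).
N = E_total / E_photon = 0.00797 J / 9.029 × 10^-19 J = 8.83 × 10^15.

8.83 × 10^15 photons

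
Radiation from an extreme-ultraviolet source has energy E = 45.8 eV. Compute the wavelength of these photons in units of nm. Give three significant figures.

27.1 nm

In SI units: E = 45.8 eV = 7.3380·10^-18 J.
For a photon λ = hc/E, so λ = 2.707·10^-8 m.
Converting to nm: λ = 27.07 nm ≈ 27.1 nm.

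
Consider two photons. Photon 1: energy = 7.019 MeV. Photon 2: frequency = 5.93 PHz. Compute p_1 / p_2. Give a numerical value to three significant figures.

2.86e5

p_1 = 3.751e-21 kg·m/s (from energy = 7.019 MeV, via p = E/c).
p_2 = 1.311e-26 kg·m/s (from frequency = 5.93 PHz, via p = hf/c).
Ratio = 3.751e-21 / 1.311e-26 = 2.86e5.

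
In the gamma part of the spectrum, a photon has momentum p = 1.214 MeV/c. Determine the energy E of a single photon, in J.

1.95 × 10^-13 J

Take c = 2.99792458 × 10^8 m/s, 1 eV = 1.602176634 × 10^-19 J.
First convert: p = 1.214 MeV/c = 6.4880 × 10^-22 kg·m/s.
The photon relation is E = pc, giving E = 1.945 × 10^-13 J.
So E ≈ 1.95 × 10^-13 J.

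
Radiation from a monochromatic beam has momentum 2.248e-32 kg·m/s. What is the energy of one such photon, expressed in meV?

0.0421 meV

Use c = 2.99792458e8 m/s, 1 eV = 1.602176634e-19 J.
Apply E = pc: E = 6.739e-24 J.
Converting to meV: E = 0.04206 meV ≈ 0.0421 meV.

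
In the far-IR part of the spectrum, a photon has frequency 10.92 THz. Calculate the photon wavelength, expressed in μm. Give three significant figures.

27.5 μm

In SI units: f = 10.92 THz = 1.092·10^13 Hz.
The photon relation is λ = c/f, giving λ = 2.745·10^-5 m.
Converting to μm: λ = 27.45 μm ≈ 27.5 μm.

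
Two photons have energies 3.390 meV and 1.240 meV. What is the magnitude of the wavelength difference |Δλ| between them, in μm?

634 μm

Using λ = hc/E: λ₁ = 3.6574e-4 m, λ₂ = 9.9987e-4 m.
|Δλ| = |3.6574e-4 − 9.9987e-4| = 6.34e-4 m = 634 μm.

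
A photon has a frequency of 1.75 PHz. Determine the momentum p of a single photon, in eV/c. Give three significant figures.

Use h = 6.62607015e-34 J·s, c = 2.99792458e8 m/s, 1 eV = 1.602176634e-19 J.
In SI units: f = 1.75 PHz = 1.75e15 Hz.
For a photon p = hf/c, so p = 3.868e-27 kg·m/s.
Converting to eV/c: p = 7.237 eV/c ≈ 7.24 eV/c.

7.24 eV/c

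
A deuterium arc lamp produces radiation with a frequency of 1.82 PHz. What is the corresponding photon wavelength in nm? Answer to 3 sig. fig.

165 nm

(c = 2.99792458e8 m/s.)
In SI units: f = 1.82 PHz = 1.82e15 Hz.
Since λ = c/f for a photon, λ = 1.647e-7 m.
Converting to nm: λ = 164.7 nm ≈ 165 nm.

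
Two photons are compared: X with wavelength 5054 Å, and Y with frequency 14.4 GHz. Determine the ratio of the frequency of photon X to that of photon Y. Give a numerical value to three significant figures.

4.12e4

f_X = 5.932e14 Hz (from wavelength = 5054 Å, via f = c/λ).
f_Y = 1.440e10 Hz (from frequency = 14.4 GHz, via f given directly).
Ratio = 5.932e14 / 1.440e10 = 4.12e4.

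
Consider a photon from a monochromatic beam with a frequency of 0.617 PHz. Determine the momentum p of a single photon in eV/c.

2.55 eV/c

Take h = 6.62607015e-34 J·s, c = 2.99792458e8 m/s, 1 eV = 1.602176634e-19 J.
Convert to SI: f = 0.617 PHz = 6.17e14 Hz.
The photon relation is p = hf/c, giving p = 1.364e-27 kg·m/s.
Converting to eV/c: p = 2.552 eV/c ≈ 2.55 eV/c.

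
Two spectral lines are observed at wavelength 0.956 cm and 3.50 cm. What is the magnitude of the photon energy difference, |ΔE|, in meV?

Using E = hc/λ: E₁ = 2.078e-23 J, E₂ = 5.676e-24 J.
|ΔE| = |2.078e-23 − 5.676e-24| = 1.51e-23 J = 0.0943 meV.

0.0943 meV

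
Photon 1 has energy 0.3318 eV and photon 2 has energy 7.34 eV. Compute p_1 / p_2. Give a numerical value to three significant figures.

p_1 = 1.773e-28 kg·m/s (from energy = 0.3318 eV, via p = E/c).
p_2 = 3.923e-27 kg·m/s (from energy = 7.34 eV, via p = E/c).
Ratio = 1.773e-28 / 3.923e-27 = 0.0452.

0.0452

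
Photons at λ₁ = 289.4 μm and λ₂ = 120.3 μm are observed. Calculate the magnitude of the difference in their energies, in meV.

6.02 meV

Using E = hc/λ: E₁ = 6.8640 × 10^-22 J, E₂ = 1.6512 × 10^-21 J.
|ΔE| = |6.8640 × 10^-22 − 1.6512 × 10^-21| = 9.65 × 10^-22 J = 6.02 meV.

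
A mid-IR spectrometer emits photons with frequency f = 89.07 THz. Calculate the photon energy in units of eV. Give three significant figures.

0.368 eV

Use h = 6.62607015e-34 J·s, 1 eV = 1.602176634e-19 J.
Convert to SI: f = 89.07 THz = 8.907e13 Hz.
The photon relation is E = hf, giving E = 5.902e-20 J.
Converting to eV: E = 0.3684 eV ≈ 0.368 eV.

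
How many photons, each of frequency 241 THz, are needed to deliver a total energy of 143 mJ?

Per-photon energy: E = 1.597e-19 J (from frequency = 241 THz).
N = E_total / E_photon = 0.143 J / 1.597e-19 J = 8.95e17.

8.95e17 photons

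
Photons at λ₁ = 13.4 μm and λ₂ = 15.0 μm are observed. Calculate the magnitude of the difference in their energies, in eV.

9.87e-3 eV

Using E = hc/λ: E₁ = 1.482e-20 J, E₂ = 1.324e-20 J.
|ΔE| = |1.482e-20 − 1.324e-20| = 1.58e-21 J = 9.87e-3 eV.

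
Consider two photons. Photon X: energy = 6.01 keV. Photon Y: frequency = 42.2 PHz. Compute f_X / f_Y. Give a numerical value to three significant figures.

34.4

f_X = 1.453 × 10^18 Hz (from energy = 6.01 keV, via f = E/h).
f_Y = 4.220 × 10^16 Hz (from frequency = 42.2 PHz, via f given directly).
Ratio = 1.453 × 10^18 / 4.220 × 10^16 = 34.4.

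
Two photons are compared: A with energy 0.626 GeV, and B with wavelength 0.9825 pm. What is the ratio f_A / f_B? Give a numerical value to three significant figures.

f_A = 1.514·10^23 Hz (from energy = 0.626 GeV, via f = E/h).
f_B = 3.051·10^20 Hz (from wavelength = 0.9825 pm, via f = c/λ).
Ratio = 1.514·10^23 / 3.051·10^20 = 496.

496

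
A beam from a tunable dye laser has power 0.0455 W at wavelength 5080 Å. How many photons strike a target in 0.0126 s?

1.47e15 photons

Total energy: E_total = P·t = 0.0455 × 0.0126 = 5.733e-4 J.
Per-photon energy: E = 3.910e-19 J.
N = E_total / E_photon = 1.47e15.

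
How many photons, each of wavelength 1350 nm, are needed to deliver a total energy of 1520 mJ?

1.03e19 photons

Per-photon energy: E = 1.471e-19 J (from wavelength = 1350 nm).
N = E_total / E_photon = 1.52 J / 1.471e-19 J = 1.03e19.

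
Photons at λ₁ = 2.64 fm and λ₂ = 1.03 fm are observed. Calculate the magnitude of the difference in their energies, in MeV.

734 MeV

Using E = hc/λ: E₁ = 7.524·10^-11 J, E₂ = 1.929·10^-10 J.
|ΔE| = |7.524·10^-11 − 1.929·10^-10| = 1.18·10^-10 J = 734 MeV.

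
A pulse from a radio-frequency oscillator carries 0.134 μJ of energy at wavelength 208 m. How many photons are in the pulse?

Per-photon energy: E = 9.550·10^-28 J (from wavelength = 208 m).
N = E_total / E_photon = 1.34·10^-7 J / 9.550·10^-28 J = 1.40·10^20.

1.40·10^20 photons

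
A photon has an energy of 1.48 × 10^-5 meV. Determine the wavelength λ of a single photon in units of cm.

Take h = 6.62607015 × 10^-34 J·s, c = 2.99792458 × 10^8 m/s, 1 eV = 1.602176634 × 10^-19 J.
First convert: E = 1.48 × 10^-5 meV = 2.3712 × 10^-27 J.
Apply λ = hc/E: λ = 83.77 m.
Converting to cm: λ = 8377 cm ≈ 8380 cm.

8380 cm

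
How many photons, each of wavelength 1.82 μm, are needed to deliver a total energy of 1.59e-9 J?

1.46e10 photons

Per-photon energy: E = 1.091e-19 J (from wavelength = 1.82 μm).
N = E_total / E_photon = 1.59e-9 J / 1.091e-19 J = 1.46e10.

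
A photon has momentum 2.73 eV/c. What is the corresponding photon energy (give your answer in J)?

4.37e-19 J

Take c = 2.99792458e8 m/s, 1 eV = 1.602176634e-19 J.
Convert to SI: p = 2.73 eV/c = 1.4590e-27 kg·m/s.
For a photon E = pc, so E = 4.374e-19 J.
So E ≈ 4.37e-19 J.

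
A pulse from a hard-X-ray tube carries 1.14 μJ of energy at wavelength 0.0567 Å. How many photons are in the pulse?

3.25·10^7 photons

Per-photon energy: E = 3.503·10^-14 J (from wavelength = 0.0567 Å).
N = E_total / E_photon = 1.14·10^-6 J / 3.503·10^-14 J = 3.25·10^7.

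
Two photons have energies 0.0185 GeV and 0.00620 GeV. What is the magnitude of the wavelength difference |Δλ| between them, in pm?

Using λ = hc/E: λ₁ = 6.702·10^-14 m, λ₂ = 2.000·10^-13 m.
|Δλ| = |6.702·10^-14 − 2.000·10^-13| = 1.33·10^-13 m = 0.133 pm.

0.133 pm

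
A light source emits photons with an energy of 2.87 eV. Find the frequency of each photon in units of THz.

Take h = 6.62607015·10^-34 J·s, 1 eV = 1.602176634·10^-19 J.
Convert to SI: E = 2.87 eV = 4.5982·10^-19 J.
For a photon f = E/h, so f = 6.940·10^14 Hz.
Converting to THz: f = 694.0 THz ≈ 694 THz.

694 THz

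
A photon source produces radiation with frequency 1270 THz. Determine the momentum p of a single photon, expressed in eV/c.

In SI units: f = 1270 THz = 1.27 × 10^15 Hz.
The photon relation is p = hf/c, giving p = 2.807 × 10^-27 kg·m/s.
Converting to eV/c: p = 5.252 eV/c ≈ 5.25 eV/c.

5.25 eV/c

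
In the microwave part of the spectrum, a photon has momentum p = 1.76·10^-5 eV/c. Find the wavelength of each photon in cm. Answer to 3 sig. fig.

Take h = 6.62607015·10^-34 J·s, c = 2.99792458·10^8 m/s, 1 eV = 1.602176634·10^-19 J.
First convert: p = 1.76·10^-5 eV/c = 9.4059·10^-33 kg·m/s.
The photon relation is λ = h/p, giving λ = 0.07045 m.
Converting to cm: λ = 7.045 cm ≈ 7.04 cm.

7.04 cm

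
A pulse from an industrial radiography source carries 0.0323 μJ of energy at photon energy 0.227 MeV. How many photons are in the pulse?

Per-photon energy: E = 3.637 × 10^-14 J (from energy = 0.227 MeV).
N = E_total / E_photon = 3.23 × 10^-8 J / 3.637 × 10^-14 J = 8.88 × 10^5.

8.88 × 10^5 photons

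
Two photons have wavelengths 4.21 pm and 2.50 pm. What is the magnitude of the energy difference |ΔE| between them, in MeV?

0.201 MeV

Using E = hc/λ: E₁ = 4.718e-14 J, E₂ = 7.946e-14 J.
|ΔE| = |4.718e-14 − 7.946e-14| = 3.23e-14 J = 0.201 MeV.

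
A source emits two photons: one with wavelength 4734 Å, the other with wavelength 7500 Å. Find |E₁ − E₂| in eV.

Using E = hc/λ: E₁ = 4.1961 × 10^-19 J, E₂ = 2.6486 × 10^-19 J.
|ΔE| = |4.1961 × 10^-19 − 2.6486 × 10^-19| = 1.55 × 10^-19 J = 0.966 eV.

0.966 eV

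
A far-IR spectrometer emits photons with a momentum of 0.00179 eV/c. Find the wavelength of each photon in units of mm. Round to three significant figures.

0.693 mm

Take h = 6.62607015 × 10^-34 J·s, c = 2.99792458 × 10^8 m/s, 1 eV = 1.602176634 × 10^-19 J.
First convert: p = 0.00179 eV/c = 9.5663 × 10^-31 kg·m/s.
The photon relation is λ = h/p, giving λ = 6.926 × 10^-4 m.
Converting to mm: λ = 0.6926 mm ≈ 0.693 mm.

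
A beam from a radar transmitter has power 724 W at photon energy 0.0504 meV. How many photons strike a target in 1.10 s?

9.86e25 photons

Total energy: E_total = P·t = 724 × 1.10 = 796.4 J.
Per-photon energy: E = 8.075e-24 J.
N = E_total / E_photon = 9.86e25.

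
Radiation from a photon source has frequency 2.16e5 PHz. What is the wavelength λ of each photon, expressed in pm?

Convert to SI: f = 2.16e5 PHz = 2.16e20 Hz.
The photon relation is λ = c/f, giving λ = 1.388e-12 m.
Converting to pm: λ = 1.388 pm ≈ 1.39 pm.

1.39 pm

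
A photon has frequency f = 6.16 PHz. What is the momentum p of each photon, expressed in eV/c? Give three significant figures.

25.5 eV/c

First convert: f = 6.16 PHz = 6.16e15 Hz.
The photon relation is p = hf/c, giving p = 1.361e-26 kg·m/s.
Converting to eV/c: p = 25.48 eV/c ≈ 25.5 eV/c.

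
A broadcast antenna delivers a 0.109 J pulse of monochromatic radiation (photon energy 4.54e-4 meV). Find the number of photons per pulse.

Per-photon energy: E = 7.274e-26 J (from energy = 4.54e-4 meV).
N = E_total / E_photon = 0.109 J / 7.274e-26 J = 1.50e24.

1.50e24 photons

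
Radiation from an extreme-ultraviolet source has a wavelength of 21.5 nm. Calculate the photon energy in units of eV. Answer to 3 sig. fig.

57.7 eV

(h = 6.62607015e-34 J·s, c = 2.99792458e8 m/s, 1 eV = 1.602176634e-19 J.)
First convert: λ = 21.5 nm = 2.15e-8 m.
Since E = hc/λ for a photon, E = 9.239e-18 J.
Converting to eV: E = 57.67 eV ≈ 57.7 eV.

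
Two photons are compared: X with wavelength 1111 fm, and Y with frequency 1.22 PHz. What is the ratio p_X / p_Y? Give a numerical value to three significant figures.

p_X = 5.964e-22 kg·m/s (from wavelength = 1111 fm, via p = h/λ).
p_Y = 2.696e-27 kg·m/s (from frequency = 1.22 PHz, via p = hf/c).
Ratio = 5.964e-22 / 2.696e-27 = 2.21e5.

2.21e5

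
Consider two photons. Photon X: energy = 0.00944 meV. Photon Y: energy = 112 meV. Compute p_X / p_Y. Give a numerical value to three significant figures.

p_X = 5.045e-33 kg·m/s (from energy = 0.00944 meV, via p = E/c).
p_Y = 5.986e-29 kg·m/s (from energy = 112 meV, via p = E/c).
Ratio = 5.045e-33 / 5.986e-29 = 8.43e-5.

8.43e-5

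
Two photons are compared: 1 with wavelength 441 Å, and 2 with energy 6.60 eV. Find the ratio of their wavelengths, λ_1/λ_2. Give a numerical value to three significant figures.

0.235

λ_1 = 4.410e-8 m (from wavelength = 441 Å, via λ given directly).
λ_2 = 1.879e-7 m (from energy = 6.60 eV, via λ = hc/E).
Ratio = 4.410e-8 / 1.879e-7 = 0.235.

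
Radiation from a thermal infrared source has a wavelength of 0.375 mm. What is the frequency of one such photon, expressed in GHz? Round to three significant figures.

799 GHz

Convert to SI: λ = 0.375 mm = 3.75 × 10^-4 m.
Since f = c/λ for a photon, f = 7.994 × 10^11 Hz.
Converting to GHz: f = 799.4 GHz ≈ 799 GHz.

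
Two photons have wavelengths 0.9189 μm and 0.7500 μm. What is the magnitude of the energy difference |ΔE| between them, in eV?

0.304 eV

Using E = hc/λ: E₁ = 2.1618e-19 J, E₂ = 2.6486e-19 J.
|ΔE| = |2.1618e-19 − 2.6486e-19| = 4.87e-20 J = 0.304 eV.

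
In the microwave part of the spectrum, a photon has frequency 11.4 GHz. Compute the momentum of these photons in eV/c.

4.71e-5 eV/c

Use h = 6.62607015e-34 J·s, c = 2.99792458e8 m/s, 1 eV = 1.602176634e-19 J.
In SI units: f = 11.4 GHz = 1.14e10 Hz.
Since p = hf/c for a photon, p = 2.520e-32 kg·m/s.
Converting to eV/c: p = 4.715e-5 eV/c ≈ 4.71e-5 eV/c.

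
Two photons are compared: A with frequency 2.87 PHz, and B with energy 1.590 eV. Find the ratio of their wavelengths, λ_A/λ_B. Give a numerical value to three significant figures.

λ_A = 1.045e-7 m (from frequency = 2.87 PHz, via λ = c/f).
λ_B = 7.798e-7 m (from energy = 1.590 eV, via λ = hc/E).
Ratio = 1.045e-7 / 7.798e-7 = 0.134.

0.134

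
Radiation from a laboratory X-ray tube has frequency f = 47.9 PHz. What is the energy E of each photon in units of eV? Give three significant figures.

Take h = 6.62607015e-34 J·s, 1 eV = 1.602176634e-19 J.
First convert: f = 47.9 PHz = 4.79e16 Hz.
Apply E = hf: E = 3.174e-17 J.
Converting to eV: E = 198.1 eV ≈ 198 eV.

198 eV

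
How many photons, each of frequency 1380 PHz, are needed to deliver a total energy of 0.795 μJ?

Per-photon energy: E = 9.144e-16 J (from frequency = 1380 PHz).
N = E_total / E_photon = 7.95e-7 J / 9.144e-16 J = 8.69e8.

8.69e8 photons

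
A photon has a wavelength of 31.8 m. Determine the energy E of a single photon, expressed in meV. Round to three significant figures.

Take h = 6.62607015e-34 J·s, c = 2.99792458e8 m/s, 1 eV = 1.602176634e-19 J.
The photon relation is E = hc/λ, giving E = 6.247e-27 J.
Converting to meV: E = 3.899e-5 meV ≈ 3.90e-5 meV.

3.90e-5 meV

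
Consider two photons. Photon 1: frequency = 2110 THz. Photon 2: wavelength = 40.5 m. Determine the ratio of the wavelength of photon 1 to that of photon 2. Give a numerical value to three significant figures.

3.51 × 10^-9

λ_1 = 1.421 × 10^-7 m (from frequency = 2110 THz, via λ = c/f).
λ_2 = 40.50 m (from wavelength = 40.5 m, via λ given directly).
Ratio = 1.421 × 10^-7 / 40.50 = 3.51 × 10^-9.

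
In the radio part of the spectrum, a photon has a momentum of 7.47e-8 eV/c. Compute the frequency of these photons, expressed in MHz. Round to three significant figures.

Take h = 6.62607015e-34 J·s, c = 2.99792458e8 m/s, 1 eV = 1.602176634e-19 J.
First convert: p = 7.47e-8 eV/c = 3.9922e-35 kg·m/s.
Apply f = pc/h: f = 1.806e7 Hz.
Converting to MHz: f = 18.06 MHz ≈ 18.1 MHz.

18.1 MHz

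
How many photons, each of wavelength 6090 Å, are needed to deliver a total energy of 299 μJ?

9.17 × 10^14 photons

Per-photon energy: E = 3.262 × 10^-19 J (from wavelength = 6090 Å).
N = E_total / E_photon = 2.99 × 10^-4 J / 3.262 × 10^-19 J = 9.17 × 10^14.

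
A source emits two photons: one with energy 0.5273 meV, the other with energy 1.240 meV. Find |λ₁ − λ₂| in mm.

1.35 mm

Using λ = hc/E: λ₁ = 0.0023513 m, λ₂ = 9.9987e-4 m.
|Δλ| = |0.0023513 − 9.9987e-4| = 0.00135 m = 1.35 mm.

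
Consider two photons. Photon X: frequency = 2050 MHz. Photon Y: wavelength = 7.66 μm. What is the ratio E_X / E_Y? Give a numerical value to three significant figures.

E_X = 1.358 × 10^-24 J (from frequency = 2050 MHz, via E = hf).
E_Y = 2.593 × 10^-20 J (from wavelength = 7.66 μm, via E = hc/λ).
Ratio = 1.358 × 10^-24 / 2.593 × 10^-20 = 5.24 × 10^-5.

5.24 × 10^-5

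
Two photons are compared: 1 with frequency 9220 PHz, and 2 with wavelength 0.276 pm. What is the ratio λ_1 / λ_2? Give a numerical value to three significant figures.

118

λ_1 = 3.252·10^-11 m (from frequency = 9220 PHz, via λ = c/f).
λ_2 = 2.760·10^-13 m (from wavelength = 0.276 pm, via λ given directly).
Ratio = 3.252·10^-11 / 2.760·10^-13 = 118.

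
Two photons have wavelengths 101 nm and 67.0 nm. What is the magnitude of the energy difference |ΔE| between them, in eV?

Using E = hc/λ: E₁ = 1.967e-18 J, E₂ = 2.965e-18 J.
|ΔE| = |1.967e-18 − 2.965e-18| = 9.98e-19 J = 6.23 eV.

6.23 eV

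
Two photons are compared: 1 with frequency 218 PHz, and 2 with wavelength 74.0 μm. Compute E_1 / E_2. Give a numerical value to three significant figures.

5.38 × 10^4

E_1 = 1.444 × 10^-16 J (from frequency = 218 PHz, via E = hf).
E_2 = 2.684 × 10^-21 J (from wavelength = 74.0 μm, via E = hc/λ).
Ratio = 1.444 × 10^-16 / 2.684 × 10^-21 = 5.38 × 10^4.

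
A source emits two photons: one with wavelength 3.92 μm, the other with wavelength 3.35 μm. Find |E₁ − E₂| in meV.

Using E = hc/λ: E₁ = 5.067e-20 J, E₂ = 5.930e-20 J.
|ΔE| = |5.067e-20 − 5.930e-20| = 8.62e-21 J = 53.8 meV.

53.8 meV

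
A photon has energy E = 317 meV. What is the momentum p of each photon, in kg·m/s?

1.69e-28 kg·m/s

In SI units: E = 317 meV = 5.0789e-20 J.
Since p = E/c for a photon, p = 1.694e-28 kg·m/s.
So p ≈ 1.69e-28 kg·m/s.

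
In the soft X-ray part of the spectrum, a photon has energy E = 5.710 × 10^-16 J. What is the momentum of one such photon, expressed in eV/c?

Apply p = E/c: p = 1.905 × 10^-24 kg·m/s.
Converting to eV/c: p = 3564 eV/c ≈ 3560 eV/c.

3560 eV/c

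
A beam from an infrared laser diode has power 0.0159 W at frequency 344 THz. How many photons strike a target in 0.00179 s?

Total energy: E_total = P·t = 0.0159 × 0.00179 = 2.846 × 10^-5 J.
Per-photon energy: E = 2.279 × 10^-19 J.
N = E_total / E_photon = 1.25 × 10^14.

1.25 × 10^14 photons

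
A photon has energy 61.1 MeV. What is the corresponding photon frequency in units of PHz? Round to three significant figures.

Take h = 6.62607015e-34 J·s, 1 eV = 1.602176634e-19 J.
First convert: E = 61.1 MeV = 9.7893e-12 J.
Apply f = E/h: f = 1.477e22 Hz.
Converting to PHz: f = 1.477e7 PHz ≈ 1.48e7 PHz.

1.48e7 PHz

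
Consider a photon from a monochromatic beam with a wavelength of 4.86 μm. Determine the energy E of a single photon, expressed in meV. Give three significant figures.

Use h = 6.62607015 × 10^-34 J·s, c = 2.99792458 × 10^8 m/s, 1 eV = 1.602176634 × 10^-19 J.
In SI units: λ = 4.86 μm = 4.86 × 10^-6 m.
For a photon E = hc/λ, so E = 4.087 × 10^-20 J.
Converting to meV: E = 255.1 meV ≈ 255 meV.

255 meV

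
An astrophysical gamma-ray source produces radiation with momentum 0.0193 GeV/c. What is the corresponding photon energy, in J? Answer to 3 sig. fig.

3.09 × 10^-12 J

Take c = 2.99792458 × 10^8 m/s, 1 eV = 1.602176634 × 10^-19 J.
In SI units: p = 0.0193 GeV/c = 1.0314 × 10^-20 kg·m/s.
For a photon E = pc, so E = 3.092 × 10^-12 J.
So E ≈ 3.09 × 10^-12 J.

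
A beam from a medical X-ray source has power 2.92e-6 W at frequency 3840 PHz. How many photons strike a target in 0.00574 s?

Total energy: E_total = P·t = 2.92e-6 × 0.00574 = 1.676e-8 J.
Per-photon energy: E = 2.544e-15 J.
N = E_total / E_photon = 6.59e6.

6.59e6 photons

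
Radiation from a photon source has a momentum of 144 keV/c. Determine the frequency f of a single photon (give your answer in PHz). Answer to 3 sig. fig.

Convert to SI: p = 144 keV/c = 7.6958·10^-23 kg·m/s.
Apply f = pc/h: f = 3.482·10^19 Hz.
Converting to PHz: f = 34820 PHz ≈ 3.48·10^4 PHz.

3.48·10^4 PHz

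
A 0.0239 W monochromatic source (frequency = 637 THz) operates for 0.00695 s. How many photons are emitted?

Total energy: E_total = P·t = 0.0239 × 0.00695 = 1.661e-4 J.
Per-photon energy: E = 4.221e-19 J.
N = E_total / E_photon = 3.94e14.

3.94e14 photons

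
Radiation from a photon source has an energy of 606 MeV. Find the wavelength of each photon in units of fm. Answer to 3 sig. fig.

In SI units: E = 606 MeV = 9.7092·10^-11 J.
Since λ = hc/E for a photon, λ = 2.046·10^-15 m.
Converting to fm: λ = 2.046 fm ≈ 2.05 fm.

2.05 fm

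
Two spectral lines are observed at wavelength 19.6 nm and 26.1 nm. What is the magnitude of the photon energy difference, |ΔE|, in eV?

Using E = hc/λ: E₁ = 1.013e-17 J, E₂ = 7.611e-18 J.
|ΔE| = |1.013e-17 − 7.611e-18| = 2.52e-18 J = 15.8 eV.

15.8 eV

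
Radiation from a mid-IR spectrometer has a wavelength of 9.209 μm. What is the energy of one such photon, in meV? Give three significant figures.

135 meV

First convert: λ = 9.209 μm = 9.209 × 10^-6 m.
For a photon E = hc/λ, so E = 2.157 × 10^-20 J.
Converting to meV: E = 134.6 meV ≈ 135 meV.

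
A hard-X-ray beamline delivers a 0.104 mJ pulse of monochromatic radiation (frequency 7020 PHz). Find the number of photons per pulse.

2.24e10 photons

Per-photon energy: E = 4.652e-15 J (from frequency = 7020 PHz).
N = E_total / E_photon = 1.04e-4 J / 4.652e-15 J = 2.24e10.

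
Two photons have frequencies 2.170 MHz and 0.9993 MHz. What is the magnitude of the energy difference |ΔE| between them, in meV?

4.84e-6 meV

Using E = hf: E₁ = 1.4379e-27 J, E₂ = 6.6214e-28 J.
|ΔE| = |1.4379e-27 − 6.6214e-28| = 7.76e-28 J = 4.84e-6 meV.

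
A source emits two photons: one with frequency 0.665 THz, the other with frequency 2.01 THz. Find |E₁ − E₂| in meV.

5.56 meV

Using E = hf: E₁ = 4.406 × 10^-22 J, E₂ = 1.332 × 10^-21 J.
|ΔE| = |4.406 × 10^-22 − 1.332 × 10^-21| = 8.91 × 10^-22 J = 5.56 meV.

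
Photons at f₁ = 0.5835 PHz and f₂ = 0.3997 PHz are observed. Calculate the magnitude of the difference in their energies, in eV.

0.760 eV

Using E = hf: E₁ = 3.8663e-19 J, E₂ = 2.6484e-19 J.
|ΔE| = |3.8663e-19 − 2.6484e-19| = 1.22e-19 J = 0.760 eV.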